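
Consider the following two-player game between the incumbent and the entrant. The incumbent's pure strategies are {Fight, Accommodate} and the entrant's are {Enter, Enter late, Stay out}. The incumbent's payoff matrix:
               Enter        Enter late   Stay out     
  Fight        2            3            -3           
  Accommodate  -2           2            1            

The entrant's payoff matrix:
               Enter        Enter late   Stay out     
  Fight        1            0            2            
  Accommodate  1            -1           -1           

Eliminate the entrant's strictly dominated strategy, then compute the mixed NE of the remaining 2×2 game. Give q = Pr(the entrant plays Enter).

The entrant's strategy Enter late is strictly dominated by Enter: 1 > 0 and 1 > -1. Eliminate Enter late.
The entrant's mix must leave the incumbent indifferent between Fight and Accommodate.
  the incumbent's payoff from Fight: q·2 + (1−q)·(-3) = 5q - 3
  the incumbent's payoff from Accommodate: q·(-2) + (1−q)·1 = -3q + 1
  5q - 3 = -3q + 1  ⇒  8q = 4  ⇒  q = 1/2.

q = 1/2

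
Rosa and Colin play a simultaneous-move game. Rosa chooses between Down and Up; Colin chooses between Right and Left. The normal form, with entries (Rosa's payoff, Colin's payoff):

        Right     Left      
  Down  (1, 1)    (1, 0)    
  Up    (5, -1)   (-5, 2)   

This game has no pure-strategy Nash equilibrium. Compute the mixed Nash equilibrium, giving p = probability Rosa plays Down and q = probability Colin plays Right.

p = 3/4, q = 3/5

Rosa's mix must leave Colin indifferent between Right and Left.
  Colin's expected payoff from Right: p·1 + (1−p)·(-1) = 2p - 1
  Colin's expected payoff from Left: p·0 + (1−p)·2 = -2p + 2
  2p - 1 = -2p + 2  ⇒  4p = 3  ⇒  p = 3/4.
Set Rosa's expected payoff from Down equal to that from Up:
  Rosa's expected payoff from Down: q·1 + (1−q)·1 = 1
  Rosa's expected payoff from Up: q·5 + (1−q)·(-5) = 10q - 5
  1 = 10q - 5  ⇒  -10q = -6  ⇒  q = 3/5.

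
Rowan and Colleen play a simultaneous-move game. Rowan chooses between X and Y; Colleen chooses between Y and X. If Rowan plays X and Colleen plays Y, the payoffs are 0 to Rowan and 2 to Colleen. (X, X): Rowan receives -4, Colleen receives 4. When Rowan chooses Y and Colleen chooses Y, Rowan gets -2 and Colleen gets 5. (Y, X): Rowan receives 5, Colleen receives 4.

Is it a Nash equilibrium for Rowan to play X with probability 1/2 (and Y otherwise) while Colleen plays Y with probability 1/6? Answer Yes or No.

No

Given Rowan's mix p = 1/2, Colleen's payoff from Y is 7/2 but from X is 4. Colleen strictly prefers X, so Colleen would not mix.
So the proposed profile is not a Nash equilibrium.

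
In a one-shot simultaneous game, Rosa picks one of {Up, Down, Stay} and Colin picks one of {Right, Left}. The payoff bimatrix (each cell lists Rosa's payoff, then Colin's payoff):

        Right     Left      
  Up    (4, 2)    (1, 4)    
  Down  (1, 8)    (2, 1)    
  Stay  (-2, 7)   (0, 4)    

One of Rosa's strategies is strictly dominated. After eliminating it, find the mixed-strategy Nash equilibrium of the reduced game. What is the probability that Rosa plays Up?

p = 7/9

Rosa's strategy Stay is strictly dominated by Down: 1 > -2 and 2 > 0. Eliminate Stay.
In a mixed equilibrium Colin is indifferent between Right and Left; this condition fixes p.
  Colin's payoff from Right: p·2 + (1−p)·8 = -6p + 8
  Colin's payoff from Left: p·4 + (1−p)·1 = 3p + 1
  -6p + 8 = 3p + 1  ⇒  -9p = -7  ⇒  p = 7/9.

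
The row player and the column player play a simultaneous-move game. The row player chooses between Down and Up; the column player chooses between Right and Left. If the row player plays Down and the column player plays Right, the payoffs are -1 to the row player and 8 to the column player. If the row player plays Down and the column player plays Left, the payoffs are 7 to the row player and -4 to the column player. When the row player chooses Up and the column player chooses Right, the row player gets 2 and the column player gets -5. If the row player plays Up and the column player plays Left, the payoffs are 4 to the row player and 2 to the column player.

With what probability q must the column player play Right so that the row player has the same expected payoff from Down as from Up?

q = 1/2

In a mixed equilibrium the row player is indifferent between Down and Up; this condition fixes q.
  the row player's expected payoff from Down: q·(-1) + (1−q)·7 = -8q + 7
  the row player's expected payoff from Up: q·2 + (1−q)·4 = -2q + 4
  -8q + 7 = -2q + 4  ⇒  -6q = -3  ⇒  q = 1/2.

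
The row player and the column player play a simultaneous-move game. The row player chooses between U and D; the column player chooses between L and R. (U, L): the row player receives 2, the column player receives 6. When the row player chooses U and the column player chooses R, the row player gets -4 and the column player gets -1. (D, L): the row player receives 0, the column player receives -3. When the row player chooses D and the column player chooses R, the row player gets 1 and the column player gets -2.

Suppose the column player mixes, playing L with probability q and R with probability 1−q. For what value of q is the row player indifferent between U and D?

q = 5/7

The row player's indifference between U and D determines the column player's mixing probability q:
  the row player's payoff from U: q·2 + (1−q)·(-4) = 6q - 4
  the row player's payoff from D: q·0 + (1−q)·1 = -q + 1
  6q - 4 = -q + 1  ⇒  7q = 5  ⇒  q = 5/7.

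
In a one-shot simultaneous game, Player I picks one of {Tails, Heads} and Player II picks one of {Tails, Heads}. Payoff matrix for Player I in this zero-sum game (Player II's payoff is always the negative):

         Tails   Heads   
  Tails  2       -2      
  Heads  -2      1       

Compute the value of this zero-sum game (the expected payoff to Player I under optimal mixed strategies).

v = -2/7

In a mixed equilibrium Player I is indifferent between Tails and Heads; this condition fixes q.
  Player I's expected payoff from Tails: q·2 + (1−q)·(-2) = 4q - 2
  Player I's expected payoff from Heads: q·(-2) + (1−q)·1 = -3q + 1
  4q - 2 = -3q + 1  ⇒  7q = 3  ⇒  q = 3/7.
The value is Player I's expected payoff against this mix (using Tails): (3/7)·2 + (4/7)·(-2) = -2/7.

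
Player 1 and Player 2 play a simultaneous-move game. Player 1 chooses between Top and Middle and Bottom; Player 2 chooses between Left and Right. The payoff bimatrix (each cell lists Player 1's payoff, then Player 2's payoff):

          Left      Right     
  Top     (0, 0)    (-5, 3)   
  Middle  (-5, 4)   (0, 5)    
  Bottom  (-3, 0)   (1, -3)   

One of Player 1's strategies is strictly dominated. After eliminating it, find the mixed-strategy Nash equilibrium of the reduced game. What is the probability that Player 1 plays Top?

p = 1/2

Player 1's strategy Middle is strictly dominated by Bottom: -3 > -5 and 1 > 0. Eliminate Middle.
For Player 2 to be willing to mix, Player 2 must be indifferent between Left and Right, which pins down Player 1's mix.
  Player 2's payoff to Left: p·0 + (1−p)·0 = 0
  Player 2's payoff to Right: p·3 + (1−p)·(-3) = 6p - 3
  0 = 6p - 3  ⇒  -6p = -3  ⇒  p = 1/2.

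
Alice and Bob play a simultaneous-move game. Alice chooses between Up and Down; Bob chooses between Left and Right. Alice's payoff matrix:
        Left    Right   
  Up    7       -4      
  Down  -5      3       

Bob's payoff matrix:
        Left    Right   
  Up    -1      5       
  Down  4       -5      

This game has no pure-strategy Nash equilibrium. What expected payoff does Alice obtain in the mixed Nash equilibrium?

1/19

For Alice to be willing to mix, Alice must be indifferent between Up and Down, which pins down Bob's mix.
  Alice's payoff to Up: q·7 + (1−q)·(-4) = 11q - 4
  Alice's payoff to Down: q·(-5) + (1−q)·3 = -8q + 3
  11q - 4 = -8q + 3  ⇒  19q = 7  ⇒  q = 7/19.
At equilibrium Alice is indifferent across rows, so Alice's payoff equals the payoff from Up: (7/19)·7 + (12/19)·(-4) = 1/19.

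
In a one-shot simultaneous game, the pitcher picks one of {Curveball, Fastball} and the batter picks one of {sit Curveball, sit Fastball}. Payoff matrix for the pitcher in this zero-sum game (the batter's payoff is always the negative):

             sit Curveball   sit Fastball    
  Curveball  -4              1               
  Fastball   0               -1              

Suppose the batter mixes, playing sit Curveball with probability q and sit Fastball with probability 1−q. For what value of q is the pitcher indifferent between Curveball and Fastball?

q = 1/3

For the pitcher to be willing to mix, the pitcher must be indifferent between Curveball and Fastball, which pins down the batter's mix.
  the pitcher's expected payoff from Curveball: q·(-4) + (1−q)·1 = -5q + 1
  the pitcher's expected payoff from Fastball: q·0 + (1−q)·(-1) = q - 1
  -5q + 1 = q - 1  ⇒  -6q = -2  ⇒  q = 1/3.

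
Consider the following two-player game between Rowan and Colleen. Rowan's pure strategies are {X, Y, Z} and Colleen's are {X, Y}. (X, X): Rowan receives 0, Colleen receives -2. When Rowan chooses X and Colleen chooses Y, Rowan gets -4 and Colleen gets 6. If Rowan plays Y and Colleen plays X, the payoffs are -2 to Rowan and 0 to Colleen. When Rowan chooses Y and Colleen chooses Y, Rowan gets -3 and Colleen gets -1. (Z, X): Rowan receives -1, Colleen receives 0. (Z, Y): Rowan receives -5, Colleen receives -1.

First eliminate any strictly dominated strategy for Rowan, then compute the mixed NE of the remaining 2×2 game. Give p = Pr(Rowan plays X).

p = 1/9

Rowan's strategy Z is strictly dominated by X: 0 > -1 and -4 > -5. Eliminate Z.
For Colleen to be willing to mix, Colleen must be indifferent between X and Y, which pins down Rowan's mix.
  Colleen's payoff from X: p·(-2) + (1−p)·0 = -2p
  Colleen's payoff from Y: p·6 + (1−p)·(-1) = 7p - 1
  -2p = 7p - 1  ⇒  -9p = -1  ⇒  p = 1/9.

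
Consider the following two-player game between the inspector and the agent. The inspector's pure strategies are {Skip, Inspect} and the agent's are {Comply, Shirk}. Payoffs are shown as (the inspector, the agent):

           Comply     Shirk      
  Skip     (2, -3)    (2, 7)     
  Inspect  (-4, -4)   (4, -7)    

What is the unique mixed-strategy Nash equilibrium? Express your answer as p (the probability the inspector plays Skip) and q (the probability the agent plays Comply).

For the agent to be willing to mix, the agent must be indifferent between Comply and Shirk, which pins down the inspector's mix.
  the agent's expected payoff from Comply: p·(-3) + (1−p)·(-4) = p - 4
  the agent's expected payoff from Shirk: p·7 + (1−p)·(-7) = 14p - 7
  p - 4 = 14p - 7  ⇒  -13p = -3  ⇒  p = 3/13.
In a mixed equilibrium the inspector is indifferent between Skip and Inspect; this condition fixes q.
  the inspector's expected payoff from Skip: q·2 + (1−q)·2 = 2
  the inspector's expected payoff from Inspect: q·(-4) + (1−q)·4 = -8q + 4
  2 = -8q + 4  ⇒  8q = 2  ⇒  q = 1/4.

p = 3/13, q = 1/4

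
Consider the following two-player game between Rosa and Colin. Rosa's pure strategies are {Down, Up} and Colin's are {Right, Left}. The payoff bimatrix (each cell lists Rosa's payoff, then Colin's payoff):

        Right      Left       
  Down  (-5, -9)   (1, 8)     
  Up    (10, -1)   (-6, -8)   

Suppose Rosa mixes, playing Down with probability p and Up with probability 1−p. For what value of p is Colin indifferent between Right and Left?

Rosa's mix must leave Colin indifferent between Right and Left.
  Colin's payoff from Right: p·(-9) + (1−p)·(-1) = -8p - 1
  Colin's payoff from Left: p·8 + (1−p)·(-8) = 16p - 8
  -8p - 1 = 16p - 8  ⇒  -24p = -7  ⇒  p = 7/24.

p = 7/24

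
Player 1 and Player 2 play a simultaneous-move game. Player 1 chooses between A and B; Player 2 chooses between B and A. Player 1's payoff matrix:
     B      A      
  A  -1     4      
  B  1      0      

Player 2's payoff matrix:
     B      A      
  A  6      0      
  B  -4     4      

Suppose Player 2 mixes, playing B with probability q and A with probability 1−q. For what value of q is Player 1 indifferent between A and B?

q = 2/3

Set Player 1's expected payoff from A equal to that from B:
  Player 1's payoff to A: q·(-1) + (1−q)·4 = -5q + 4
  Player 1's payoff to B: q·1 + (1−q)·0 = q
  -5q + 4 = q  ⇒  -6q = -4  ⇒  q = 2/3.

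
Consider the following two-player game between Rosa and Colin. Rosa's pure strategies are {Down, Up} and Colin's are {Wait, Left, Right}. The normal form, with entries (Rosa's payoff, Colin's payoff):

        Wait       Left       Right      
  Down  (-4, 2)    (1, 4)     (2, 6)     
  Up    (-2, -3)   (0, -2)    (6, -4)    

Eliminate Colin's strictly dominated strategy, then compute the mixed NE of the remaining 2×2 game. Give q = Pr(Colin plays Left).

q = 4/5

Colin's strategy Wait is strictly dominated by Left: 4 > 2 and -2 > -3. Eliminate Wait.
For Rosa to be willing to mix, Rosa must be indifferent between Down and Up, which pins down Colin's mix.
  Rosa's payoff from Down: q·1 + (1−q)·2 = -q + 2
  Rosa's payoff from Up: q·0 + (1−q)·6 = -6q + 6
  -q + 2 = -6q + 6  ⇒  5q = 4  ⇒  q = 4/5.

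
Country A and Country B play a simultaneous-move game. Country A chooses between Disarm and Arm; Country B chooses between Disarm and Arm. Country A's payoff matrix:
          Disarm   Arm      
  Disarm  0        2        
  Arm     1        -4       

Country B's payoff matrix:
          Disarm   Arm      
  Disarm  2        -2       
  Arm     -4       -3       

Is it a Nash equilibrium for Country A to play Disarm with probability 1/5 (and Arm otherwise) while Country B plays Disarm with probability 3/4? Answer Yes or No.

No

Given Country B's mix q = 3/4, Country A's payoff from Disarm is 1/2 but from Arm is -1/4. Country A strictly prefers Disarm, so Country A would not mix.
So the proposed profile is not a Nash equilibrium.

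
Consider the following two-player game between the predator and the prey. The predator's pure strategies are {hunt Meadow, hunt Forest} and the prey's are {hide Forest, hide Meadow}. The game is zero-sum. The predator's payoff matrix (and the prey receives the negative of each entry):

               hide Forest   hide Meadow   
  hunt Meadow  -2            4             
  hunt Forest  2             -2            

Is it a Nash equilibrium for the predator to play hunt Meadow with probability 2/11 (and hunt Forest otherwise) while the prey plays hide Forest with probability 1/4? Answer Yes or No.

No

Given the predator's mix p = 2/11, the prey's payoff from hide Forest is -14/11 but from hide Meadow is 10/11. The prey strictly prefers hide Meadow, so the prey would not mix.
So the proposed profile is not a Nash equilibrium.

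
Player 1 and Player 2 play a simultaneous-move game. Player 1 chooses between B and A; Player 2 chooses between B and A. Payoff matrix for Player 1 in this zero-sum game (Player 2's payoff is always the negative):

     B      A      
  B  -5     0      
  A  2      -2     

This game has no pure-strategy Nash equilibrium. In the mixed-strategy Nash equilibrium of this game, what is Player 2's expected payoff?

10/9

For Player 2 to be willing to mix, Player 2 must be indifferent between B and A, which pins down Player 1's mix.
  Player 2's payoff from B: p·5 + (1−p)·(-2) = 7p - 2
  Player 2's payoff from A: p·0 + (1−p)·2 = -2p + 2
  7p - 2 = -2p + 2  ⇒  9p = 4  ⇒  p = 4/9.
At equilibrium Player 2 is indifferent across columns, so Player 2's payoff equals the payoff from B: (4/9)·5 + (5/9)·(-2) = 10/9.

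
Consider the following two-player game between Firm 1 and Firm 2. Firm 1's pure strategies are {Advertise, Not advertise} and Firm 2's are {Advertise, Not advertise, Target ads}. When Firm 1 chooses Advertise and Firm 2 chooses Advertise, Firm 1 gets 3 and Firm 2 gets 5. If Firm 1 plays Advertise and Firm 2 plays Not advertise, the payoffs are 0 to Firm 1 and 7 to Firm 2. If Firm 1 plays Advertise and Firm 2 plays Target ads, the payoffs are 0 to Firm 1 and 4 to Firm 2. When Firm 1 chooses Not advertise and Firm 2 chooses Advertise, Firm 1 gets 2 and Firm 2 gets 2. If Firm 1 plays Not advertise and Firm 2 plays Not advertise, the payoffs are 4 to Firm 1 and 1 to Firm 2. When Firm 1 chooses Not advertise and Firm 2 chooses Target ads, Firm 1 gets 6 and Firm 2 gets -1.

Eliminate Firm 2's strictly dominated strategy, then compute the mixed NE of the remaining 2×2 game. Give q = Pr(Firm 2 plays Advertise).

q = 4/5

Firm 2's strategy Target ads is strictly dominated by Not advertise: 7 > 4 and 1 > -1. Eliminate Target ads.
In a mixed equilibrium Firm 1 is indifferent between Advertise and Not advertise; this condition fixes q.
  Firm 1's payoff to Advertise: q·3 + (1−q)·0 = 3q
  Firm 1's payoff to Not advertise: q·2 + (1−q)·4 = -2q + 4
  3q = -2q + 4  ⇒  5q = 4  ⇒  q = 4/5.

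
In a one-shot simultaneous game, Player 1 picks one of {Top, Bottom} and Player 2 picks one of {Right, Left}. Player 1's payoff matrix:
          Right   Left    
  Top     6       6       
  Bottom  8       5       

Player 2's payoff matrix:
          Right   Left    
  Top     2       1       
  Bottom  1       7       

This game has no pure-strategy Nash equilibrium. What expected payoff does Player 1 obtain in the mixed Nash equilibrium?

6

In a mixed equilibrium Player 1 is indifferent between Top and Bottom; this condition fixes q.
  Player 1's payoff to Top: q·6 + (1−q)·6 = 6
  Player 1's payoff to Bottom: q·8 + (1−q)·5 = 3q + 5
  6 = 3q + 5  ⇒  -3q = -1  ⇒  q = 1/3.
At equilibrium Player 1 is indifferent across rows, so Player 1's payoff equals the payoff from Top: (1/3)·6 + (2/3)·6 = 6.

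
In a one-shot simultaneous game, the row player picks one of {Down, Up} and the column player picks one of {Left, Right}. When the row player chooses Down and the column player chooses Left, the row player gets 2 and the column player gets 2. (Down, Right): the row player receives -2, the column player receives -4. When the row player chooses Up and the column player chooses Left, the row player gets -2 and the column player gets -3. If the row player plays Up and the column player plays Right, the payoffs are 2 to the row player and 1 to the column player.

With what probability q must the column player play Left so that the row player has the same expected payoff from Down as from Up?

q = 1/2

In a mixed equilibrium the row player is indifferent between Down and Up; this condition fixes q.
  the row player's expected payoff from Down: q·2 + (1−q)·(-2) = 4q - 2
  the row player's expected payoff from Up: q·(-2) + (1−q)·2 = -4q + 2
  4q - 2 = -4q + 2  ⇒  8q = 4  ⇒  q = 1/2.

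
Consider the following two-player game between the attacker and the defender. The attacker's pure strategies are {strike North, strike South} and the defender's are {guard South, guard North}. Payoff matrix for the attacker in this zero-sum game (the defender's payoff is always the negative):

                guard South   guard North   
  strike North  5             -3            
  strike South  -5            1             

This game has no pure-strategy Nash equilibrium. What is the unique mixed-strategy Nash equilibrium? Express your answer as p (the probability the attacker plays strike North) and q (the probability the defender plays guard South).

p = 3/7, q = 2/7

Set the defender's expected payoff from guard South equal to that from guard North:
  the defender's payoff to guard South: p·(-5) + (1−p)·5 = -10p + 5
  the defender's payoff to guard North: p·3 + (1−p)·(-1) = 4p - 1
  -10p + 5 = 4p - 1  ⇒  -14p = -6  ⇒  p = 3/7.
The attacker's indifference between strike North and strike South determines the defender's mixing probability q:
  the attacker's expected payoff from strike North: q·5 + (1−q)·(-3) = 8q - 3
  the attacker's expected payoff from strike South: q·(-5) + (1−q)·1 = -6q + 1
  8q - 3 = -6q + 1  ⇒  14q = 4  ⇒  q = 2/7.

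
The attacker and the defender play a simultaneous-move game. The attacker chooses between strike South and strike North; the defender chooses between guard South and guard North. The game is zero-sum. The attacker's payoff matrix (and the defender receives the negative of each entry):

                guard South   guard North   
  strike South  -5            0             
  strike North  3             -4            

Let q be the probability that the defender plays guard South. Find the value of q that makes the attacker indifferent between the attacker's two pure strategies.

q = 1/3

Set the attacker's expected payoff from strike South equal to that from strike North:
  the attacker's payoff from strike South: q·(-5) + (1−q)·0 = -5q
  the attacker's payoff from strike North: q·3 + (1−q)·(-4) = 7q - 4
  -5q = 7q - 4  ⇒  -12q = -4  ⇒  q = 1/3.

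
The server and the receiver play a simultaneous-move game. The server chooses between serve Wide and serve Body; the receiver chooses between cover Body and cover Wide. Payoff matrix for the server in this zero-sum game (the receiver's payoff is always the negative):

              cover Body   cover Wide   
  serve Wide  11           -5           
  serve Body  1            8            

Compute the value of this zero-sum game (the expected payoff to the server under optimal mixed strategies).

For the server to be willing to mix, the server must be indifferent between serve Wide and serve Body, which pins down the receiver's mix.
  the server's payoff from serve Wide: q·11 + (1−q)·(-5) = 16q - 5
  the server's payoff from serve Body: q·1 + (1−q)·8 = -7q + 8
  16q - 5 = -7q + 8  ⇒  23q = 13  ⇒  q = 13/23.
The value is the server's expected payoff against this mix (using serve Wide): (13/23)·11 + (10/23)·(-5) = 93/23.

v = 93/23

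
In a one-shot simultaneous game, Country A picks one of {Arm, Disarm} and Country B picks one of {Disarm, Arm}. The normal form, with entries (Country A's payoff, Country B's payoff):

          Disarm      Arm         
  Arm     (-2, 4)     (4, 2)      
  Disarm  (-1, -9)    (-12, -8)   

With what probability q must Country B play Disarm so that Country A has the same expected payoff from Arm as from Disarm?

In a mixed equilibrium Country A is indifferent between Arm and Disarm; this condition fixes q.
  Country A's payoff from Arm: q·(-2) + (1−q)·4 = -6q + 4
  Country A's payoff from Disarm: q·(-1) + (1−q)·(-12) = 11q - 12
  -6q + 4 = 11q - 12  ⇒  -17q = -16  ⇒  q = 16/17.

q = 16/17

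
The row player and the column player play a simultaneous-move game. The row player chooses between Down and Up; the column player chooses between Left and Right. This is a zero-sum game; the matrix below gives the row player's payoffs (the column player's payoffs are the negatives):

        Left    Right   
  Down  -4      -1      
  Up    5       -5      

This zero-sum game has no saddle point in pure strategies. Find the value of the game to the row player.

In a mixed equilibrium the row player is indifferent between Down and Up; this condition fixes q.
  the row player's expected payoff from Down: q·(-4) + (1−q)·(-1) = -3q - 1
  the row player's expected payoff from Up: q·5 + (1−q)·(-5) = 10q - 5
  -3q - 1 = 10q - 5  ⇒  -13q = -4  ⇒  q = 4/13.
The value is the row player's expected payoff against this mix (using Down): (4/13)·(-4) + (9/13)·(-1) = -25/13.

v = -25/13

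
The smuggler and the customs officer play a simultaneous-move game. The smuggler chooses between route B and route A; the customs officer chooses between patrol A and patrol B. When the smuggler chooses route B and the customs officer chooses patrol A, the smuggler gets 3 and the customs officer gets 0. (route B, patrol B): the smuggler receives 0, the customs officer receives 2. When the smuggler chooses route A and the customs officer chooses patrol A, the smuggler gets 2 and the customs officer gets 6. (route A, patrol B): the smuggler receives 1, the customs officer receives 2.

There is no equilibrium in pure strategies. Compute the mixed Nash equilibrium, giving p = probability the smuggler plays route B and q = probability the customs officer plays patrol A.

In a mixed equilibrium the customs officer is indifferent between patrol A and patrol B; this condition fixes p.
  the customs officer's payoff to patrol A: p·0 + (1−p)·6 = -6p + 6
  the customs officer's payoff to patrol B: p·2 + (1−p)·2 = 2
  -6p + 6 = 2  ⇒  -6p = -4  ⇒  p = 2/3.
The smuggler's indifference between route B and route A determines the customs officer's mixing probability q:
  the smuggler's expected payoff from route B: q·3 + (1−q)·0 = 3q
  the smuggler's expected payoff from route A: q·2 + (1−q)·1 = q + 1
  3q = q + 1  ⇒  2q = 1  ⇒  q = 1/2.

p = 2/3, q = 1/2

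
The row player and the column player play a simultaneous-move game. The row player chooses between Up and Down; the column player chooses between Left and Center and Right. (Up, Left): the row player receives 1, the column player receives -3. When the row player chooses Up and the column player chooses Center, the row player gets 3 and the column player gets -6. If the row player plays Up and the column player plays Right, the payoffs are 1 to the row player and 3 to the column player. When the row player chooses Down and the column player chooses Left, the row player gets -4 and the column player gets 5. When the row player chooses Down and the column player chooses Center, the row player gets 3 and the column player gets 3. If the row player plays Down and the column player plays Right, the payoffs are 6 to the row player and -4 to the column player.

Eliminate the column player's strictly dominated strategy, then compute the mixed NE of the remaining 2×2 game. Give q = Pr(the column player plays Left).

q = 1/2

The column player's strategy Center is strictly dominated by Left: -3 > -6 and 5 > 3. Eliminate Center.
The row player's indifference between Up and Down determines the column player's mixing probability q:
  the row player's payoff from Up: q·1 + (1−q)·1 = 1
  the row player's payoff from Down: q·(-4) + (1−q)·6 = -10q + 6
  1 = -10q + 6  ⇒  10q = 5  ⇒  q = 1/2.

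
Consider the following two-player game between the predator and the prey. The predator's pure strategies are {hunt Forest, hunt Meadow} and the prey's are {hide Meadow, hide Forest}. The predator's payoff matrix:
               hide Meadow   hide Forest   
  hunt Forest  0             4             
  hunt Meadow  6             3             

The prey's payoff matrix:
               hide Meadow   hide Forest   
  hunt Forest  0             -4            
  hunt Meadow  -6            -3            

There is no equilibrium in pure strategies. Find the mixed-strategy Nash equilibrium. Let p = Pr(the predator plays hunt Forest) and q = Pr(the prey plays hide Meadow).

p = 3/7, q = 1/7

The prey's indifference between hide Meadow and hide Forest determines the predator's mixing probability p:
  the prey's expected payoff from hide Meadow: p·0 + (1−p)·(-6) = 6p - 6
  the prey's expected payoff from hide Forest: p·(-4) + (1−p)·(-3) = -p - 3
  6p - 6 = -p - 3  ⇒  7p = 3  ⇒  p = 3/7.
In a mixed equilibrium the predator is indifferent between hunt Forest and hunt Meadow; this condition fixes q.
  the predator's payoff from hunt Forest: q·0 + (1−q)·4 = -4q + 4
  the predator's payoff from hunt Meadow: q·6 + (1−q)·3 = 3q + 3
  -4q + 4 = 3q + 3  ⇒  -7q = -1  ⇒  q = 1/7.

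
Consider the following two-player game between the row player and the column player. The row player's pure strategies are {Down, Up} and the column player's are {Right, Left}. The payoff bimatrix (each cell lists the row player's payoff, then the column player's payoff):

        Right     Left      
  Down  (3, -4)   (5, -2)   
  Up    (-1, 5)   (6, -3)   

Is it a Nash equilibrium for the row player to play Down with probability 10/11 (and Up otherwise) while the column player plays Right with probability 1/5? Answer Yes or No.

Given the row player's mix p = 10/11, the column player's payoff from Right is -35/11 but from Left is -23/11. The column player strictly prefers Left, so the column player would not mix.
So the proposed profile is not a Nash equilibrium.

No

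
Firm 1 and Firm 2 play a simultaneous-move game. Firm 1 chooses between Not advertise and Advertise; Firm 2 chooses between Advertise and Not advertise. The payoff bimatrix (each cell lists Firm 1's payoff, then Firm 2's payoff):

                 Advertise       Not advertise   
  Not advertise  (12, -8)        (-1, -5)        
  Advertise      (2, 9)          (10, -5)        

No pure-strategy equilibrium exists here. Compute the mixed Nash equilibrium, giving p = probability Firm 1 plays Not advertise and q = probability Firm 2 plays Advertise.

p = 14/17, q = 11/21

Set Firm 2's expected payoff from Advertise equal to that from Not advertise:
  Firm 2's payoff to Advertise: p·(-8) + (1−p)·9 = -17p + 9
  Firm 2's payoff to Not advertise: p·(-5) + (1−p)·(-5) = -5
  -17p + 9 = -5  ⇒  -17p = -14  ⇒  p = 14/17.
In a mixed equilibrium Firm 1 is indifferent between Not advertise and Advertise; this condition fixes q.
  Firm 1's payoff from Not advertise: q·12 + (1−q)·(-1) = 13q - 1
  Firm 1's payoff from Advertise: q·2 + (1−q)·10 = -8q + 10
  13q - 1 = -8q + 10  ⇒  21q = 11  ⇒  q = 11/21.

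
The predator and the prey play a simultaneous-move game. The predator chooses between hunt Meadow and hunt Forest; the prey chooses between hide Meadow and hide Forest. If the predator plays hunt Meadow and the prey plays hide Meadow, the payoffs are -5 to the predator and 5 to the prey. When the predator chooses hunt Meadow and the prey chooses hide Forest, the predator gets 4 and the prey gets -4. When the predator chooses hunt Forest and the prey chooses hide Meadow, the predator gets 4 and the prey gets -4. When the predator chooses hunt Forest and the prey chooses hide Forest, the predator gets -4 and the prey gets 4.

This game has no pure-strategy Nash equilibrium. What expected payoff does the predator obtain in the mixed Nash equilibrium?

Set the predator's expected payoff from hunt Meadow equal to that from hunt Forest:
  the predator's payoff from hunt Meadow: q·(-5) + (1−q)·4 = -9q + 4
  the predator's payoff from hunt Forest: q·4 + (1−q)·(-4) = 8q - 4
  -9q + 4 = 8q - 4  ⇒  -17q = -8  ⇒  q = 8/17.
At equilibrium the predator is indifferent across rows, so the predator's payoff equals the payoff from hunt Meadow: (8/17)·(-5) + (9/17)·4 = -4/17.

-4/17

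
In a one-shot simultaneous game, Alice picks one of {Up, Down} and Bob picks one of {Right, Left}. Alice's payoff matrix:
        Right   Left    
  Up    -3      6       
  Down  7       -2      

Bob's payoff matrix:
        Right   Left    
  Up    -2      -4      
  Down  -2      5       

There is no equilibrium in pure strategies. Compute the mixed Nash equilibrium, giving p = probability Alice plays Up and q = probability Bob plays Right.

Bob's indifference between Right and Left determines Alice's mixing probability p:
  Bob's payoff to Right: p·(-2) + (1−p)·(-2) = -2
  Bob's payoff to Left: p·(-4) + (1−p)·5 = -9p + 5
  -2 = -9p + 5  ⇒  9p = 7  ⇒  p = 7/9.
Set Alice's expected payoff from Up equal to that from Down:
  Alice's payoff from Up: q·(-3) + (1−q)·6 = -9q + 6
  Alice's payoff from Down: q·7 + (1−q)·(-2) = 9q - 2
  -9q + 6 = 9q - 2  ⇒  -18q = -8  ⇒  q = 4/9.

p = 7/9, q = 4/9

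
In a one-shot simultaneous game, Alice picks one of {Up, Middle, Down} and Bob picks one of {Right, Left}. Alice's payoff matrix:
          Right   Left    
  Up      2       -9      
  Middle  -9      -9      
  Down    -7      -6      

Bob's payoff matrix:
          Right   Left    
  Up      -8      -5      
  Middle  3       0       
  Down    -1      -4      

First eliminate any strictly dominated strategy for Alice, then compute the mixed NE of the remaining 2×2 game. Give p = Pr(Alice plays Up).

Alice's strategy Middle is strictly dominated by Down: -7 > -9 and -6 > -9. Eliminate Middle.
Bob's indifference between Right and Left determines Alice's mixing probability p:
  Bob's payoff to Right: p·(-8) + (1−p)·(-1) = -7p - 1
  Bob's payoff to Left: p·(-5) + (1−p)·(-4) = -p - 4
  -7p - 1 = -p - 4  ⇒  -6p = -3  ⇒  p = 1/2.

p = 1/2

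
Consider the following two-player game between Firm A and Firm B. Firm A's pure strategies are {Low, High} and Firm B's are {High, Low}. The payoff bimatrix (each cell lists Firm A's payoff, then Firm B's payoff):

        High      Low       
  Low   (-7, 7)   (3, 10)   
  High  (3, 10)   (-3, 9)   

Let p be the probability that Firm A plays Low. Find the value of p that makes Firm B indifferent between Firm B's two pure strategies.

Set Firm B's expected payoff from High equal to that from Low:
  Firm B's payoff to High: p·7 + (1−p)·10 = -3p + 10
  Firm B's payoff to Low: p·10 + (1−p)·9 = p + 9
  -3p + 10 = p + 9  ⇒  -4p = -1  ⇒  p = 1/4.

p = 1/4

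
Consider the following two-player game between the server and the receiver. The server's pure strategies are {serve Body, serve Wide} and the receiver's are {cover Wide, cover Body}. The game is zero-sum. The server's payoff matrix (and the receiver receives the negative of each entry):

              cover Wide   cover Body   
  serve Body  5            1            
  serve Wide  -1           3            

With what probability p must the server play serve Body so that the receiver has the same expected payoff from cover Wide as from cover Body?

p = 1/2

Set the receiver's expected payoff from cover Wide equal to that from cover Body:
  the receiver's expected payoff from cover Wide: p·(-5) + (1−p)·1 = -6p + 1
  the receiver's expected payoff from cover Body: p·(-1) + (1−p)·(-3) = 2p - 3
  -6p + 1 = 2p - 3  ⇒  -8p = -4  ⇒  p = 1/2.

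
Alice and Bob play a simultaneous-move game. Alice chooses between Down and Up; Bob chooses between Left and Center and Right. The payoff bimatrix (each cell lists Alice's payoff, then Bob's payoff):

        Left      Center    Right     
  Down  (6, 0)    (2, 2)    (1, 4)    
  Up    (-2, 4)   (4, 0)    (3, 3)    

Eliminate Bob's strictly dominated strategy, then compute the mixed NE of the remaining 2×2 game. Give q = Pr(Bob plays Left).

q = 1/5

Bob's strategy Center is strictly dominated by Right: 4 > 2 and 3 > 0. Eliminate Center.
Alice's indifference between Down and Up determines Bob's mixing probability q:
  Alice's expected payoff from Down: q·6 + (1−q)·1 = 5q + 1
  Alice's expected payoff from Up: q·(-2) + (1−q)·3 = -5q + 3
  5q + 1 = -5q + 3  ⇒  10q = 2  ⇒  q = 1/5.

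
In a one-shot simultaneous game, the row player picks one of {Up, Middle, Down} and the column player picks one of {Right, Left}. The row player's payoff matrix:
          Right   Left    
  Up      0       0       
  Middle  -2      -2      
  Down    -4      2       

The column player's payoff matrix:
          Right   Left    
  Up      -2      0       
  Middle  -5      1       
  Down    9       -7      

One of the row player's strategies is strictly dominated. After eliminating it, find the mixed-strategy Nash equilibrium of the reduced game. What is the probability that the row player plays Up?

p = 8/9

The row player's strategy Middle is strictly dominated by Up: 0 > -2 and 0 > -2. Eliminate Middle.
The row player's mix must leave the column player indifferent between Right and Left.
  the column player's payoff to Right: p·(-2) + (1−p)·9 = -11p + 9
  the column player's payoff to Left: p·0 + (1−p)·(-7) = 7p - 7
  -11p + 9 = 7p - 7  ⇒  -18p = -16  ⇒  p = 8/9.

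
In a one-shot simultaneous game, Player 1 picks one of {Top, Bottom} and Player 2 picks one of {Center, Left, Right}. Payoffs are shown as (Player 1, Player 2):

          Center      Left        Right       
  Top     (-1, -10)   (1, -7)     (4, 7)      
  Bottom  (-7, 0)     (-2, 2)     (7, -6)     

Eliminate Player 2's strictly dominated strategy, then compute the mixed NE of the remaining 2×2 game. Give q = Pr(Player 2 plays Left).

q = 1/2

Player 2's strategy Center is strictly dominated by Left: -7 > -10 and 2 > 0. Eliminate Center.
For Player 1 to be willing to mix, Player 1 must be indifferent between Top and Bottom, which pins down Player 2's mix.
  Player 1's expected payoff from Top: q·1 + (1−q)·4 = -3q + 4
  Player 1's expected payoff from Bottom: q·(-2) + (1−q)·7 = -9q + 7
  -3q + 4 = -9q + 7  ⇒  6q = 3  ⇒  q = 1/2.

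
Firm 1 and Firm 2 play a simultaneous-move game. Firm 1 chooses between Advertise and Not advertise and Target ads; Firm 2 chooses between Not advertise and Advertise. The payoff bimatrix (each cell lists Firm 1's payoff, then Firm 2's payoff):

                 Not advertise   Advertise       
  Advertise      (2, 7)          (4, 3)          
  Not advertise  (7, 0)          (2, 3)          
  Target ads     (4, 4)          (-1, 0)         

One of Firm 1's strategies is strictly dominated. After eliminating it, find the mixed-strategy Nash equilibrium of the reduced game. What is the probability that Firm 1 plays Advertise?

Firm 1's strategy Target ads is strictly dominated by Not advertise: 7 > 4 and 2 > -1. Eliminate Target ads.
Set Firm 2's expected payoff from Not advertise equal to that from Advertise:
  Firm 2's payoff from Not advertise: p·7 + (1−p)·0 = 7p
  Firm 2's payoff from Advertise: p·3 + (1−p)·3 = 3
  7p = 3  ⇒  7p = 3  ⇒  p = 3/7.

p = 3/7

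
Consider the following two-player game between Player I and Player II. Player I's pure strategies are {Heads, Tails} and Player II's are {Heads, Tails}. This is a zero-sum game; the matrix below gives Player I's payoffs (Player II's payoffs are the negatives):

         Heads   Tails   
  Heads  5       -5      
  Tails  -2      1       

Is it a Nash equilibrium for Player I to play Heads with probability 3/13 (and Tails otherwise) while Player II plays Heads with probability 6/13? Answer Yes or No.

Check Player II's indifference given Player I's mix p = 3/13:
  payoff from Heads = 5/13; payoff from Tails = 5/13 — equal.
Check Player I's indifference given Player II's mix q = 6/13:
  payoff from Heads = -5/13; payoff from Tails = -5/13 — equal.
Both players are indifferent, so neither can profitably deviate.

Yes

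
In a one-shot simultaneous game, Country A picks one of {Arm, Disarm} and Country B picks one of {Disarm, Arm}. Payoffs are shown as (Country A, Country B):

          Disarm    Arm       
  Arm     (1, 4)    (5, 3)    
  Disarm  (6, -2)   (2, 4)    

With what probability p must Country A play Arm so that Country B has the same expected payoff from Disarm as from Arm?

Country A's mix must leave Country B indifferent between Disarm and Arm.
  Country B's payoff to Disarm: p·4 + (1−p)·(-2) = 6p - 2
  Country B's payoff to Arm: p·3 + (1−p)·4 = -p + 4
  6p - 2 = -p + 4  ⇒  7p = 6  ⇒  p = 6/7.

p = 6/7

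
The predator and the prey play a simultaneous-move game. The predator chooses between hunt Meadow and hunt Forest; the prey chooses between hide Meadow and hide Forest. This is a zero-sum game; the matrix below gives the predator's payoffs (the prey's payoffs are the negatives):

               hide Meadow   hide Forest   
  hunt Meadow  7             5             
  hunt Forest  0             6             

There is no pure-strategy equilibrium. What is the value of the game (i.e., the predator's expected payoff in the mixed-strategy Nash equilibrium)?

The predator's indifference between hunt Meadow and hunt Forest determines the prey's mixing probability q:
  the predator's payoff to hunt Meadow: q·7 + (1−q)·5 = 2q + 5
  the predator's payoff to hunt Forest: q·0 + (1−q)·6 = -6q + 6
  2q + 5 = -6q + 6  ⇒  8q = 1  ⇒  q = 1/8.
The value is the predator's expected payoff against this mix (using hunt Meadow): (1/8)·7 + (7/8)·5 = 21/4.

v = 21/4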